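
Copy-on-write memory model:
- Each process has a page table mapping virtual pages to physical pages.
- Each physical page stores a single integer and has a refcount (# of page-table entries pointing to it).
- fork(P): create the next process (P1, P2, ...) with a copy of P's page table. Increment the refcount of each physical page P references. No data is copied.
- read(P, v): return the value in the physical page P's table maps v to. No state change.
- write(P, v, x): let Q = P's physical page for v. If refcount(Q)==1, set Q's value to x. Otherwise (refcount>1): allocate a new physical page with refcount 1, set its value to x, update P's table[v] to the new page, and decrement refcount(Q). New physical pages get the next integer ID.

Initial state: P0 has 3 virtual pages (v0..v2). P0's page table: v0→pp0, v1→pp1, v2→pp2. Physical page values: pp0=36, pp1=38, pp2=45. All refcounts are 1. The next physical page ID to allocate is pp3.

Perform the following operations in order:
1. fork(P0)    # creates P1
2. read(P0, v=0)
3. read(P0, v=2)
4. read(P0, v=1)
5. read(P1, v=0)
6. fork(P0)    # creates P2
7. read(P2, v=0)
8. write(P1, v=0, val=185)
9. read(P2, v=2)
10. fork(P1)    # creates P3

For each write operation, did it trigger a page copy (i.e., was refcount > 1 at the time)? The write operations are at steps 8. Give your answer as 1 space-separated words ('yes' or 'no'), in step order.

Op 1: fork(P0) -> P1. 3 ppages; refcounts: pp0:2 pp1:2 pp2:2
Op 2: read(P0, v0) -> 36. No state change.
Op 3: read(P0, v2) -> 45. No state change.
Op 4: read(P0, v1) -> 38. No state change.
Op 5: read(P1, v0) -> 36. No state change.
Op 6: fork(P0) -> P2. 3 ppages; refcounts: pp0:3 pp1:3 pp2:3
Op 7: read(P2, v0) -> 36. No state change.
Op 8: write(P1, v0, 185). refcount(pp0)=3>1 -> COPY to pp3. 4 ppages; refcounts: pp0:2 pp1:3 pp2:3 pp3:1
Op 9: read(P2, v2) -> 45. No state change.
Op 10: fork(P1) -> P3. 4 ppages; refcounts: pp0:2 pp1:4 pp2:4 pp3:2

yes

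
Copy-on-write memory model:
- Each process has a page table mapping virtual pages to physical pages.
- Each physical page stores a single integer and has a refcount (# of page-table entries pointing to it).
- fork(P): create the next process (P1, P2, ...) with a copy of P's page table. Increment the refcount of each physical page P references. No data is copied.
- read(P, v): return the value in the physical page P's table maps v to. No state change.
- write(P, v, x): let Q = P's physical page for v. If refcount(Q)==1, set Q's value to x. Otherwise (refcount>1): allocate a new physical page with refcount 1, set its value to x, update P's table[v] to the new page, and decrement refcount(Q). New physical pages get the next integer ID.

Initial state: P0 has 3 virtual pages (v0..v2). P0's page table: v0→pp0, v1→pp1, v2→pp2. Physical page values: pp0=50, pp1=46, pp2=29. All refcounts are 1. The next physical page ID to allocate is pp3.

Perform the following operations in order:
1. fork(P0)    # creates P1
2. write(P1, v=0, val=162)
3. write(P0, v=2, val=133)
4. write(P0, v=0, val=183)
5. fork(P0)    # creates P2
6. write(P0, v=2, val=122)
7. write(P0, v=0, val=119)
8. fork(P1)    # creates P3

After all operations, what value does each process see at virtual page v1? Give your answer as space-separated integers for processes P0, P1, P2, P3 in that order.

Op 1: fork(P0) -> P1. 3 ppages; refcounts: pp0:2 pp1:2 pp2:2
Op 2: write(P1, v0, 162). refcount(pp0)=2>1 -> COPY to pp3. 4 ppages; refcounts: pp0:1 pp1:2 pp2:2 pp3:1
Op 3: write(P0, v2, 133). refcount(pp2)=2>1 -> COPY to pp4. 5 ppages; refcounts: pp0:1 pp1:2 pp2:1 pp3:1 pp4:1
Op 4: write(P0, v0, 183). refcount(pp0)=1 -> write in place. 5 ppages; refcounts: pp0:1 pp1:2 pp2:1 pp3:1 pp4:1
Op 5: fork(P0) -> P2. 5 ppages; refcounts: pp0:2 pp1:3 pp2:1 pp3:1 pp4:2
Op 6: write(P0, v2, 122). refcount(pp4)=2>1 -> COPY to pp5. 6 ppages; refcounts: pp0:2 pp1:3 pp2:1 pp3:1 pp4:1 pp5:1
Op 7: write(P0, v0, 119). refcount(pp0)=2>1 -> COPY to pp6. 7 ppages; refcounts: pp0:1 pp1:3 pp2:1 pp3:1 pp4:1 pp5:1 pp6:1
Op 8: fork(P1) -> P3. 7 ppages; refcounts: pp0:1 pp1:4 pp2:2 pp3:2 pp4:1 pp5:1 pp6:1
P0: v1 -> pp1 = 46
P1: v1 -> pp1 = 46
P2: v1 -> pp1 = 46
P3: v1 -> pp1 = 46

Answer: 46 46 46 46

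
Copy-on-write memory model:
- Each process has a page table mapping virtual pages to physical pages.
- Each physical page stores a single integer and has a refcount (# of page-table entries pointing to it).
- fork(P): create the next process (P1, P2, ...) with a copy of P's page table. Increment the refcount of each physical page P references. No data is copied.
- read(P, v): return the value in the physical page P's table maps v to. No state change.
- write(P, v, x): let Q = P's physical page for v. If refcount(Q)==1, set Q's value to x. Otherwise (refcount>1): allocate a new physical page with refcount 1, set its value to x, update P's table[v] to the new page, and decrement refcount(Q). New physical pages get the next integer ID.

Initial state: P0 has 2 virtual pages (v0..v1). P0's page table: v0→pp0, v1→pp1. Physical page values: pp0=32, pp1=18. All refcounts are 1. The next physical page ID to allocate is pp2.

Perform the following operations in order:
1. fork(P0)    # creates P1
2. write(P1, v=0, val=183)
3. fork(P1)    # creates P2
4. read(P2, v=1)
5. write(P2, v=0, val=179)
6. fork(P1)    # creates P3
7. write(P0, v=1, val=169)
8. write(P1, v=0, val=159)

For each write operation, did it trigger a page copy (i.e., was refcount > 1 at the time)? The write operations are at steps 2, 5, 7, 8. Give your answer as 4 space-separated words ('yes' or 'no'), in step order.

Op 1: fork(P0) -> P1. 2 ppages; refcounts: pp0:2 pp1:2
Op 2: write(P1, v0, 183). refcount(pp0)=2>1 -> COPY to pp2. 3 ppages; refcounts: pp0:1 pp1:2 pp2:1
Op 3: fork(P1) -> P2. 3 ppages; refcounts: pp0:1 pp1:3 pp2:2
Op 4: read(P2, v1) -> 18. No state change.
Op 5: write(P2, v0, 179). refcount(pp2)=2>1 -> COPY to pp3. 4 ppages; refcounts: pp0:1 pp1:3 pp2:1 pp3:1
Op 6: fork(P1) -> P3. 4 ppages; refcounts: pp0:1 pp1:4 pp2:2 pp3:1
Op 7: write(P0, v1, 169). refcount(pp1)=4>1 -> COPY to pp4. 5 ppages; refcounts: pp0:1 pp1:3 pp2:2 pp3:1 pp4:1
Op 8: write(P1, v0, 159). refcount(pp2)=2>1 -> COPY to pp5. 6 ppages; refcounts: pp0:1 pp1:3 pp2:1 pp3:1 pp4:1 pp5:1

yes yes yes yes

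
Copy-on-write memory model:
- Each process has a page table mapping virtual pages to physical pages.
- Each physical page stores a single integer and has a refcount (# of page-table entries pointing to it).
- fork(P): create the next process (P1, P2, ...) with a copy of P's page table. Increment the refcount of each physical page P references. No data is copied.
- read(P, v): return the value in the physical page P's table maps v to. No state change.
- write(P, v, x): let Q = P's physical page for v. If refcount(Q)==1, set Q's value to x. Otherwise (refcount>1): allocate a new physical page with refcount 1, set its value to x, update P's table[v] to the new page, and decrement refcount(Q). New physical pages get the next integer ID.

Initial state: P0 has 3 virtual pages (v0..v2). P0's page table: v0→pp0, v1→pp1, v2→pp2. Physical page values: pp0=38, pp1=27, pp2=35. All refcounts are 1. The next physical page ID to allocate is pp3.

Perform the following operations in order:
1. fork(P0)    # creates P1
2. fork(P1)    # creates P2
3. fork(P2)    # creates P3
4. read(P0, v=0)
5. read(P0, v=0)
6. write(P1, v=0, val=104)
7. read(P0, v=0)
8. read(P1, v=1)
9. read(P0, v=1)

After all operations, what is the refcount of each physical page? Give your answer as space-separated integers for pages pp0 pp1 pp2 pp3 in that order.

Op 1: fork(P0) -> P1. 3 ppages; refcounts: pp0:2 pp1:2 pp2:2
Op 2: fork(P1) -> P2. 3 ppages; refcounts: pp0:3 pp1:3 pp2:3
Op 3: fork(P2) -> P3. 3 ppages; refcounts: pp0:4 pp1:4 pp2:4
Op 4: read(P0, v0) -> 38. No state change.
Op 5: read(P0, v0) -> 38. No state change.
Op 6: write(P1, v0, 104). refcount(pp0)=4>1 -> COPY to pp3. 4 ppages; refcounts: pp0:3 pp1:4 pp2:4 pp3:1
Op 7: read(P0, v0) -> 38. No state change.
Op 8: read(P1, v1) -> 27. No state change.
Op 9: read(P0, v1) -> 27. No state change.

Answer: 3 4 4 1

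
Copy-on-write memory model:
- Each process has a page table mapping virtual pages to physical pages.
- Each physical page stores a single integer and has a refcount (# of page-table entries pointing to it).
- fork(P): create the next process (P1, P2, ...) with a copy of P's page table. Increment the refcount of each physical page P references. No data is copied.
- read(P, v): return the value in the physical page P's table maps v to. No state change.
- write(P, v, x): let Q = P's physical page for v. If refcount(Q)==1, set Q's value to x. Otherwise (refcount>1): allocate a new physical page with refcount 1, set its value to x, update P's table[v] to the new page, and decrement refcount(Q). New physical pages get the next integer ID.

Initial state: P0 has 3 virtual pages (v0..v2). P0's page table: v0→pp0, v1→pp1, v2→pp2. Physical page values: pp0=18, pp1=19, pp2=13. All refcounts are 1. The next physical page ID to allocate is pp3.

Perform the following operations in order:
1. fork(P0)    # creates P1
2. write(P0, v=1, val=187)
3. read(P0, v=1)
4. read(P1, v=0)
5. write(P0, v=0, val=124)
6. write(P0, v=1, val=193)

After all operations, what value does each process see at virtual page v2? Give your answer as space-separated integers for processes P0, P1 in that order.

Answer: 13 13

Derivation:
Op 1: fork(P0) -> P1. 3 ppages; refcounts: pp0:2 pp1:2 pp2:2
Op 2: write(P0, v1, 187). refcount(pp1)=2>1 -> COPY to pp3. 4 ppages; refcounts: pp0:2 pp1:1 pp2:2 pp3:1
Op 3: read(P0, v1) -> 187. No state change.
Op 4: read(P1, v0) -> 18. No state change.
Op 5: write(P0, v0, 124). refcount(pp0)=2>1 -> COPY to pp4. 5 ppages; refcounts: pp0:1 pp1:1 pp2:2 pp3:1 pp4:1
Op 6: write(P0, v1, 193). refcount(pp3)=1 -> write in place. 5 ppages; refcounts: pp0:1 pp1:1 pp2:2 pp3:1 pp4:1
P0: v2 -> pp2 = 13
P1: v2 -> pp2 = 13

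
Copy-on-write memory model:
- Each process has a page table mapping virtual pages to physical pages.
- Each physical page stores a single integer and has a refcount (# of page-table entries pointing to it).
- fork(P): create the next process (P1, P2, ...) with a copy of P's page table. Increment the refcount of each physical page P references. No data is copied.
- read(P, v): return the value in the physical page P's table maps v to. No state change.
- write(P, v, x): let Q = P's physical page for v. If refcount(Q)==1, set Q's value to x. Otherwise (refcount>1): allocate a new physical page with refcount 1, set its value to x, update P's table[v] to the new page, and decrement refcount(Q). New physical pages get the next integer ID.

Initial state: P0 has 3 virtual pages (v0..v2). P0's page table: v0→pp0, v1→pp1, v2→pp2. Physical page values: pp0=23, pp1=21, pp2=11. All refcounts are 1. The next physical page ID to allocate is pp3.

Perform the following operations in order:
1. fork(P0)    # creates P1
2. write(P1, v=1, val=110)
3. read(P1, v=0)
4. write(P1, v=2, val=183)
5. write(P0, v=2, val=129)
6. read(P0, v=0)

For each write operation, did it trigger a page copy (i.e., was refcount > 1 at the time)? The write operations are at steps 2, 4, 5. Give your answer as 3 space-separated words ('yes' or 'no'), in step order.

Op 1: fork(P0) -> P1. 3 ppages; refcounts: pp0:2 pp1:2 pp2:2
Op 2: write(P1, v1, 110). refcount(pp1)=2>1 -> COPY to pp3. 4 ppages; refcounts: pp0:2 pp1:1 pp2:2 pp3:1
Op 3: read(P1, v0) -> 23. No state change.
Op 4: write(P1, v2, 183). refcount(pp2)=2>1 -> COPY to pp4. 5 ppages; refcounts: pp0:2 pp1:1 pp2:1 pp3:1 pp4:1
Op 5: write(P0, v2, 129). refcount(pp2)=1 -> write in place. 5 ppages; refcounts: pp0:2 pp1:1 pp2:1 pp3:1 pp4:1
Op 6: read(P0, v0) -> 23. No state change.

yes yes no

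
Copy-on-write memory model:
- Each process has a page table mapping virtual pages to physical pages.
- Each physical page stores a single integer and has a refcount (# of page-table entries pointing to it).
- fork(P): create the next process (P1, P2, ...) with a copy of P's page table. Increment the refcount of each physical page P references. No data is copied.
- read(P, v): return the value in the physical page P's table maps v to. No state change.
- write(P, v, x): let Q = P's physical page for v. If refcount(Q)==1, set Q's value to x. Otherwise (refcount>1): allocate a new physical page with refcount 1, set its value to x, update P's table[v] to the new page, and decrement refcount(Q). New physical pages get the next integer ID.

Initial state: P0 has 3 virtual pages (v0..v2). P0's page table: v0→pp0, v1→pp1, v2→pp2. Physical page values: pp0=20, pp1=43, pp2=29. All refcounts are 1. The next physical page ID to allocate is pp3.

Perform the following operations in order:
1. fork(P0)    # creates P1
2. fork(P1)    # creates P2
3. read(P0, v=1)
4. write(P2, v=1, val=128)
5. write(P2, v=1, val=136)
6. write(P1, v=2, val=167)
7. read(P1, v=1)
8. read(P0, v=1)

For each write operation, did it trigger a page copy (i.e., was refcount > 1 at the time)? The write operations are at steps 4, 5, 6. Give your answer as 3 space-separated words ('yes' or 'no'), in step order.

Op 1: fork(P0) -> P1. 3 ppages; refcounts: pp0:2 pp1:2 pp2:2
Op 2: fork(P1) -> P2. 3 ppages; refcounts: pp0:3 pp1:3 pp2:3
Op 3: read(P0, v1) -> 43. No state change.
Op 4: write(P2, v1, 128). refcount(pp1)=3>1 -> COPY to pp3. 4 ppages; refcounts: pp0:3 pp1:2 pp2:3 pp3:1
Op 5: write(P2, v1, 136). refcount(pp3)=1 -> write in place. 4 ppages; refcounts: pp0:3 pp1:2 pp2:3 pp3:1
Op 6: write(P1, v2, 167). refcount(pp2)=3>1 -> COPY to pp4. 5 ppages; refcounts: pp0:3 pp1:2 pp2:2 pp3:1 pp4:1
Op 7: read(P1, v1) -> 43. No state change.
Op 8: read(P0, v1) -> 43. No state change.

yes no yes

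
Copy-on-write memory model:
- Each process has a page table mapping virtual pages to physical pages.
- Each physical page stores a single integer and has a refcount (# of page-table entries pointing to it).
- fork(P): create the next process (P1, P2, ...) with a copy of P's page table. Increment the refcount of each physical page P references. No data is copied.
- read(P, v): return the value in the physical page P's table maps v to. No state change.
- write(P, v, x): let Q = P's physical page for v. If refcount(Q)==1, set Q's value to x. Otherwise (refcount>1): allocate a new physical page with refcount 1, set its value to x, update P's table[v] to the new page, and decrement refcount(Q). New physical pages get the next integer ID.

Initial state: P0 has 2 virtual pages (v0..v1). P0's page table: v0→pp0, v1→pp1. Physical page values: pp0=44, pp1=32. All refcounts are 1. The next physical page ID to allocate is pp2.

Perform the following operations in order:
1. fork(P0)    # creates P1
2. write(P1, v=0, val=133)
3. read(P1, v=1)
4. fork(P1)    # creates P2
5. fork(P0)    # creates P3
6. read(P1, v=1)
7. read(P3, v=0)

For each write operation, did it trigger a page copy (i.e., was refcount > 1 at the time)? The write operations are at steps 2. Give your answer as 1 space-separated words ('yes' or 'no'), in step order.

Op 1: fork(P0) -> P1. 2 ppages; refcounts: pp0:2 pp1:2
Op 2: write(P1, v0, 133). refcount(pp0)=2>1 -> COPY to pp2. 3 ppages; refcounts: pp0:1 pp1:2 pp2:1
Op 3: read(P1, v1) -> 32. No state change.
Op 4: fork(P1) -> P2. 3 ppages; refcounts: pp0:1 pp1:3 pp2:2
Op 5: fork(P0) -> P3. 3 ppages; refcounts: pp0:2 pp1:4 pp2:2
Op 6: read(P1, v1) -> 32. No state change.
Op 7: read(P3, v0) -> 44. No state change.

yes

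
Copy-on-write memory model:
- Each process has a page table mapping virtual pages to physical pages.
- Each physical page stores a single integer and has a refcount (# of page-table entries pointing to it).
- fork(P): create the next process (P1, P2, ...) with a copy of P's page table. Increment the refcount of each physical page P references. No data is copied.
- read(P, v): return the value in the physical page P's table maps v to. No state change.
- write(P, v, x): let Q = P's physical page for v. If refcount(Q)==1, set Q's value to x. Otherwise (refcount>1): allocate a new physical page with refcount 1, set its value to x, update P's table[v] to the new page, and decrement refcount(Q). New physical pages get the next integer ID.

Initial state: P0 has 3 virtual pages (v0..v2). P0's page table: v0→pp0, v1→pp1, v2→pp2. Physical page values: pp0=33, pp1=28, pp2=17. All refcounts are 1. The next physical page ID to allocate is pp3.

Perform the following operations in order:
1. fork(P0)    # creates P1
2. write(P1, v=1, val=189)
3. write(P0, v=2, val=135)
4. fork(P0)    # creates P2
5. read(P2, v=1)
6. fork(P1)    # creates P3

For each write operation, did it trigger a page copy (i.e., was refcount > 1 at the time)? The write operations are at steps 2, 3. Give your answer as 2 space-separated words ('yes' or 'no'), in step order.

Op 1: fork(P0) -> P1. 3 ppages; refcounts: pp0:2 pp1:2 pp2:2
Op 2: write(P1, v1, 189). refcount(pp1)=2>1 -> COPY to pp3. 4 ppages; refcounts: pp0:2 pp1:1 pp2:2 pp3:1
Op 3: write(P0, v2, 135). refcount(pp2)=2>1 -> COPY to pp4. 5 ppages; refcounts: pp0:2 pp1:1 pp2:1 pp3:1 pp4:1
Op 4: fork(P0) -> P2. 5 ppages; refcounts: pp0:3 pp1:2 pp2:1 pp3:1 pp4:2
Op 5: read(P2, v1) -> 28. No state change.
Op 6: fork(P1) -> P3. 5 ppages; refcounts: pp0:4 pp1:2 pp2:2 pp3:2 pp4:2

yes yes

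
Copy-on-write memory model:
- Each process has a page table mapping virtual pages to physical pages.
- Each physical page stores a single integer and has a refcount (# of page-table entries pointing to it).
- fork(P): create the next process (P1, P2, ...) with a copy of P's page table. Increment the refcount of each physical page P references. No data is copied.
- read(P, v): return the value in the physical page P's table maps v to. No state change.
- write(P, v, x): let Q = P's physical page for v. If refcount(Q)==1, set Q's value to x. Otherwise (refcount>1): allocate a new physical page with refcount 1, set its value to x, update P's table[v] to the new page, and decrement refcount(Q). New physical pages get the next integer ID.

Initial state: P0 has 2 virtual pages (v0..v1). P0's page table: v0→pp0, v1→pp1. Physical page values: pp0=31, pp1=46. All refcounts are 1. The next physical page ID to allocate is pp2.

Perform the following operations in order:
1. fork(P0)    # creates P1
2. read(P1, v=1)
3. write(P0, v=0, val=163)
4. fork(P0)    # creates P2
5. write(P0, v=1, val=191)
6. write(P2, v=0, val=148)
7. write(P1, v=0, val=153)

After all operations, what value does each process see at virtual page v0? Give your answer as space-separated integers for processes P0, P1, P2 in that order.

Op 1: fork(P0) -> P1. 2 ppages; refcounts: pp0:2 pp1:2
Op 2: read(P1, v1) -> 46. No state change.
Op 3: write(P0, v0, 163). refcount(pp0)=2>1 -> COPY to pp2. 3 ppages; refcounts: pp0:1 pp1:2 pp2:1
Op 4: fork(P0) -> P2. 3 ppages; refcounts: pp0:1 pp1:3 pp2:2
Op 5: write(P0, v1, 191). refcount(pp1)=3>1 -> COPY to pp3. 4 ppages; refcounts: pp0:1 pp1:2 pp2:2 pp3:1
Op 6: write(P2, v0, 148). refcount(pp2)=2>1 -> COPY to pp4. 5 ppages; refcounts: pp0:1 pp1:2 pp2:1 pp3:1 pp4:1
Op 7: write(P1, v0, 153). refcount(pp0)=1 -> write in place. 5 ppages; refcounts: pp0:1 pp1:2 pp2:1 pp3:1 pp4:1
P0: v0 -> pp2 = 163
P1: v0 -> pp0 = 153
P2: v0 -> pp4 = 148

Answer: 163 153 148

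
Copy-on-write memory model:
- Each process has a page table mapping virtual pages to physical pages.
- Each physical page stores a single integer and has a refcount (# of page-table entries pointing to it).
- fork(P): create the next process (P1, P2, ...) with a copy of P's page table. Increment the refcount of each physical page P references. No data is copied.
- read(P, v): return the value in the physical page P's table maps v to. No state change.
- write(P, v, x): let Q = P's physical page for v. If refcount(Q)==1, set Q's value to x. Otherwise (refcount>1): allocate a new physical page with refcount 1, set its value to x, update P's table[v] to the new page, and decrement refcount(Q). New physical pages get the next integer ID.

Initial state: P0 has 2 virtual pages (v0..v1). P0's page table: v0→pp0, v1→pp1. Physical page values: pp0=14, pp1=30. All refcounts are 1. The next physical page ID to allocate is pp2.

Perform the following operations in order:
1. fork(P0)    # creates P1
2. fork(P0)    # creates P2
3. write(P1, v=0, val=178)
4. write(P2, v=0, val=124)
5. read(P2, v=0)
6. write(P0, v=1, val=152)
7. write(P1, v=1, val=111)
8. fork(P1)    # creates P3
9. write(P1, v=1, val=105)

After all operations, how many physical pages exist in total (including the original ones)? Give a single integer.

Op 1: fork(P0) -> P1. 2 ppages; refcounts: pp0:2 pp1:2
Op 2: fork(P0) -> P2. 2 ppages; refcounts: pp0:3 pp1:3
Op 3: write(P1, v0, 178). refcount(pp0)=3>1 -> COPY to pp2. 3 ppages; refcounts: pp0:2 pp1:3 pp2:1
Op 4: write(P2, v0, 124). refcount(pp0)=2>1 -> COPY to pp3. 4 ppages; refcounts: pp0:1 pp1:3 pp2:1 pp3:1
Op 5: read(P2, v0) -> 124. No state change.
Op 6: write(P0, v1, 152). refcount(pp1)=3>1 -> COPY to pp4. 5 ppages; refcounts: pp0:1 pp1:2 pp2:1 pp3:1 pp4:1
Op 7: write(P1, v1, 111). refcount(pp1)=2>1 -> COPY to pp5. 6 ppages; refcounts: pp0:1 pp1:1 pp2:1 pp3:1 pp4:1 pp5:1
Op 8: fork(P1) -> P3. 6 ppages; refcounts: pp0:1 pp1:1 pp2:2 pp3:1 pp4:1 pp5:2
Op 9: write(P1, v1, 105). refcount(pp5)=2>1 -> COPY to pp6. 7 ppages; refcounts: pp0:1 pp1:1 pp2:2 pp3:1 pp4:1 pp5:1 pp6:1

Answer: 7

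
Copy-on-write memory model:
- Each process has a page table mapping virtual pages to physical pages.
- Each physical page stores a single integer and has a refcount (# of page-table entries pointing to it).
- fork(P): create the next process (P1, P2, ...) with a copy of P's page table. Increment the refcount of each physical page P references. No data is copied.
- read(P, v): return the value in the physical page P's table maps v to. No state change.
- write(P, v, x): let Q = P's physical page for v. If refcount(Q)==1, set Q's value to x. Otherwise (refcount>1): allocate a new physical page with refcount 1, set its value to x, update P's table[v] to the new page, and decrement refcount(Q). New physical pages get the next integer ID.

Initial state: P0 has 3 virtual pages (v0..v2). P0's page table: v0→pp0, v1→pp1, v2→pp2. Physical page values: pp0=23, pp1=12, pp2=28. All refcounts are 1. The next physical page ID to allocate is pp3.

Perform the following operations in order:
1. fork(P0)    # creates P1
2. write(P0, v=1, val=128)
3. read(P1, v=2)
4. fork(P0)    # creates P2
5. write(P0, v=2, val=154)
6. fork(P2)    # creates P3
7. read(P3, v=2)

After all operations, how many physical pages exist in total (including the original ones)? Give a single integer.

Op 1: fork(P0) -> P1. 3 ppages; refcounts: pp0:2 pp1:2 pp2:2
Op 2: write(P0, v1, 128). refcount(pp1)=2>1 -> COPY to pp3. 4 ppages; refcounts: pp0:2 pp1:1 pp2:2 pp3:1
Op 3: read(P1, v2) -> 28. No state change.
Op 4: fork(P0) -> P2. 4 ppages; refcounts: pp0:3 pp1:1 pp2:3 pp3:2
Op 5: write(P0, v2, 154). refcount(pp2)=3>1 -> COPY to pp4. 5 ppages; refcounts: pp0:3 pp1:1 pp2:2 pp3:2 pp4:1
Op 6: fork(P2) -> P3. 5 ppages; refcounts: pp0:4 pp1:1 pp2:3 pp3:3 pp4:1
Op 7: read(P3, v2) -> 28. No state change.

Answer: 5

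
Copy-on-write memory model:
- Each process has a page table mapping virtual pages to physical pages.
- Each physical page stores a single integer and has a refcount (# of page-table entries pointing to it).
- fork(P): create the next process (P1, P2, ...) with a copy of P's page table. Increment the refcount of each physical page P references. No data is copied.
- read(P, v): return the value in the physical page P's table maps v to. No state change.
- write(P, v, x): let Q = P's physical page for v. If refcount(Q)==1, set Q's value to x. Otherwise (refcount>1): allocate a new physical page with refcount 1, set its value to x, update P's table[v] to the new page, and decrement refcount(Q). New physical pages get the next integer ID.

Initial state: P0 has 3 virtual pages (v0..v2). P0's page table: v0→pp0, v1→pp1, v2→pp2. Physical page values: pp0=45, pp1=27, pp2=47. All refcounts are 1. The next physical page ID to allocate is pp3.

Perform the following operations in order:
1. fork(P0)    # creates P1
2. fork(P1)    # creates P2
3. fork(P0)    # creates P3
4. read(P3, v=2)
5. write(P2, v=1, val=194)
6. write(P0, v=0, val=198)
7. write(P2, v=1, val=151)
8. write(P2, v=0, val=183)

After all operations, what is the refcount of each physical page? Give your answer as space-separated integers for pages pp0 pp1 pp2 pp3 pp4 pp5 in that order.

Answer: 2 3 4 1 1 1

Derivation:
Op 1: fork(P0) -> P1. 3 ppages; refcounts: pp0:2 pp1:2 pp2:2
Op 2: fork(P1) -> P2. 3 ppages; refcounts: pp0:3 pp1:3 pp2:3
Op 3: fork(P0) -> P3. 3 ppages; refcounts: pp0:4 pp1:4 pp2:4
Op 4: read(P3, v2) -> 47. No state change.
Op 5: write(P2, v1, 194). refcount(pp1)=4>1 -> COPY to pp3. 4 ppages; refcounts: pp0:4 pp1:3 pp2:4 pp3:1
Op 6: write(P0, v0, 198). refcount(pp0)=4>1 -> COPY to pp4. 5 ppages; refcounts: pp0:3 pp1:3 pp2:4 pp3:1 pp4:1
Op 7: write(P2, v1, 151). refcount(pp3)=1 -> write in place. 5 ppages; refcounts: pp0:3 pp1:3 pp2:4 pp3:1 pp4:1
Op 8: write(P2, v0, 183). refcount(pp0)=3>1 -> COPY to pp5. 6 ppages; refcounts: pp0:2 pp1:3 pp2:4 pp3:1 pp4:1 pp5:1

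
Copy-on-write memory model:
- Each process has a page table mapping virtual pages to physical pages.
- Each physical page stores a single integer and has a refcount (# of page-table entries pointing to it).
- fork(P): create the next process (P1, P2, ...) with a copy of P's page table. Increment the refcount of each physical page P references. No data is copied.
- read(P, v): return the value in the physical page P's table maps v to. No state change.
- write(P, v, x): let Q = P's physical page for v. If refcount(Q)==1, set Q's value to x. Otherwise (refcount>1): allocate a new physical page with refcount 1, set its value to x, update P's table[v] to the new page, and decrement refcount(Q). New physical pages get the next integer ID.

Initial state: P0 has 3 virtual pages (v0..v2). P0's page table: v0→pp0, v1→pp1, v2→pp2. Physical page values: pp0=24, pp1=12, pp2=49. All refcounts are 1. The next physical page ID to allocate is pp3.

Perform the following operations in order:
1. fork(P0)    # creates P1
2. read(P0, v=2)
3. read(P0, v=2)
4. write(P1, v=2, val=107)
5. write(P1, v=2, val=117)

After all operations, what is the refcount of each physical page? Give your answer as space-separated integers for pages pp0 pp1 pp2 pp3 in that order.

Op 1: fork(P0) -> P1. 3 ppages; refcounts: pp0:2 pp1:2 pp2:2
Op 2: read(P0, v2) -> 49. No state change.
Op 3: read(P0, v2) -> 49. No state change.
Op 4: write(P1, v2, 107). refcount(pp2)=2>1 -> COPY to pp3. 4 ppages; refcounts: pp0:2 pp1:2 pp2:1 pp3:1
Op 5: write(P1, v2, 117). refcount(pp3)=1 -> write in place. 4 ppages; refcounts: pp0:2 pp1:2 pp2:1 pp3:1

Answer: 2 2 1 1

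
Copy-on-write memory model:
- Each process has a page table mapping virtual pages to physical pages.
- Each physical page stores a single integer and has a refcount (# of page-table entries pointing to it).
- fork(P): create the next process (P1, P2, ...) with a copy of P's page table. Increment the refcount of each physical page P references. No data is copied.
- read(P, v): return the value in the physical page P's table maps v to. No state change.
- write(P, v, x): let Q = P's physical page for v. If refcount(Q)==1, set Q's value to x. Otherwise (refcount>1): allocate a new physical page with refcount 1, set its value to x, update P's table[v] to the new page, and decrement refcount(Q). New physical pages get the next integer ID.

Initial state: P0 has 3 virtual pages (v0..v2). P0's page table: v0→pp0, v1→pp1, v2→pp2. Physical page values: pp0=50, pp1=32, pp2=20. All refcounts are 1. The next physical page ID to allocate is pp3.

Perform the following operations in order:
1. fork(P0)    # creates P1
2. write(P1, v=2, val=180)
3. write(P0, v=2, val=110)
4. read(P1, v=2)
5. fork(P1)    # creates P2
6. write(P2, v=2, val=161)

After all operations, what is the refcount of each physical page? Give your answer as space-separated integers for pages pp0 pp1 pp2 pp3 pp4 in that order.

Op 1: fork(P0) -> P1. 3 ppages; refcounts: pp0:2 pp1:2 pp2:2
Op 2: write(P1, v2, 180). refcount(pp2)=2>1 -> COPY to pp3. 4 ppages; refcounts: pp0:2 pp1:2 pp2:1 pp3:1
Op 3: write(P0, v2, 110). refcount(pp2)=1 -> write in place. 4 ppages; refcounts: pp0:2 pp1:2 pp2:1 pp3:1
Op 4: read(P1, v2) -> 180. No state change.
Op 5: fork(P1) -> P2. 4 ppages; refcounts: pp0:3 pp1:3 pp2:1 pp3:2
Op 6: write(P2, v2, 161). refcount(pp3)=2>1 -> COPY to pp4. 5 ppages; refcounts: pp0:3 pp1:3 pp2:1 pp3:1 pp4:1

Answer: 3 3 1 1 1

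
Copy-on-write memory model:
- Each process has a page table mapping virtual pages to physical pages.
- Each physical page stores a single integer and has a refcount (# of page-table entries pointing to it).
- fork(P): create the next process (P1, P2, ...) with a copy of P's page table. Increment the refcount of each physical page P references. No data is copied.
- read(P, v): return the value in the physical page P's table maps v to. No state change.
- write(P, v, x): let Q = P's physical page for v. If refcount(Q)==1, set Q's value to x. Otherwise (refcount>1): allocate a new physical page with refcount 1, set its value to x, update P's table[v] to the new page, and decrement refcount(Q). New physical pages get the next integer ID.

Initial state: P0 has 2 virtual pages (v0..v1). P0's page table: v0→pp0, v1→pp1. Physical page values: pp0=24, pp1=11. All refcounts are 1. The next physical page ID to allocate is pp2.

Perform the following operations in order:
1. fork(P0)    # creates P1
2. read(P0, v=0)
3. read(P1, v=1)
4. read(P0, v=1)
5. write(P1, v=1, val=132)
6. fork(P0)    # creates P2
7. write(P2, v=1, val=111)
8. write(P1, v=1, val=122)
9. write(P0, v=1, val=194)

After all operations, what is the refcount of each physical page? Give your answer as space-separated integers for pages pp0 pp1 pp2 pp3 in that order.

Op 1: fork(P0) -> P1. 2 ppages; refcounts: pp0:2 pp1:2
Op 2: read(P0, v0) -> 24. No state change.
Op 3: read(P1, v1) -> 11. No state change.
Op 4: read(P0, v1) -> 11. No state change.
Op 5: write(P1, v1, 132). refcount(pp1)=2>1 -> COPY to pp2. 3 ppages; refcounts: pp0:2 pp1:1 pp2:1
Op 6: fork(P0) -> P2. 3 ppages; refcounts: pp0:3 pp1:2 pp2:1
Op 7: write(P2, v1, 111). refcount(pp1)=2>1 -> COPY to pp3. 4 ppages; refcounts: pp0:3 pp1:1 pp2:1 pp3:1
Op 8: write(P1, v1, 122). refcount(pp2)=1 -> write in place. 4 ppages; refcounts: pp0:3 pp1:1 pp2:1 pp3:1
Op 9: write(P0, v1, 194). refcount(pp1)=1 -> write in place. 4 ppages; refcounts: pp0:3 pp1:1 pp2:1 pp3:1

Answer: 3 1 1 1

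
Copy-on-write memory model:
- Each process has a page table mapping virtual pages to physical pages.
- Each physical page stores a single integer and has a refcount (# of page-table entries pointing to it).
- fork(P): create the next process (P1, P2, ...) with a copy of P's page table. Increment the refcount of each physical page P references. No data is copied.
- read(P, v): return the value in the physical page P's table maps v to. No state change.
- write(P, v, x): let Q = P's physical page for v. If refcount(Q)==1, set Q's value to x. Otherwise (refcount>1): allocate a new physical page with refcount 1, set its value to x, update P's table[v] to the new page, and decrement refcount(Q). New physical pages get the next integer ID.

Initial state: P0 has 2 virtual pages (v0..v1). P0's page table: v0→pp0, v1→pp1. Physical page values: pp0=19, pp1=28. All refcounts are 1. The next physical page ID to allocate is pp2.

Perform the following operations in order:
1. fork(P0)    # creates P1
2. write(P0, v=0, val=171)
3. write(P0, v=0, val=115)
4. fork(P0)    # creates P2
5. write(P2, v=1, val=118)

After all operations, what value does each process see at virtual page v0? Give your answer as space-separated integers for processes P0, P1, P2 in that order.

Answer: 115 19 115

Derivation:
Op 1: fork(P0) -> P1. 2 ppages; refcounts: pp0:2 pp1:2
Op 2: write(P0, v0, 171). refcount(pp0)=2>1 -> COPY to pp2. 3 ppages; refcounts: pp0:1 pp1:2 pp2:1
Op 3: write(P0, v0, 115). refcount(pp2)=1 -> write in place. 3 ppages; refcounts: pp0:1 pp1:2 pp2:1
Op 4: fork(P0) -> P2. 3 ppages; refcounts: pp0:1 pp1:3 pp2:2
Op 5: write(P2, v1, 118). refcount(pp1)=3>1 -> COPY to pp3. 4 ppages; refcounts: pp0:1 pp1:2 pp2:2 pp3:1
P0: v0 -> pp2 = 115
P1: v0 -> pp0 = 19
P2: v0 -> pp2 = 115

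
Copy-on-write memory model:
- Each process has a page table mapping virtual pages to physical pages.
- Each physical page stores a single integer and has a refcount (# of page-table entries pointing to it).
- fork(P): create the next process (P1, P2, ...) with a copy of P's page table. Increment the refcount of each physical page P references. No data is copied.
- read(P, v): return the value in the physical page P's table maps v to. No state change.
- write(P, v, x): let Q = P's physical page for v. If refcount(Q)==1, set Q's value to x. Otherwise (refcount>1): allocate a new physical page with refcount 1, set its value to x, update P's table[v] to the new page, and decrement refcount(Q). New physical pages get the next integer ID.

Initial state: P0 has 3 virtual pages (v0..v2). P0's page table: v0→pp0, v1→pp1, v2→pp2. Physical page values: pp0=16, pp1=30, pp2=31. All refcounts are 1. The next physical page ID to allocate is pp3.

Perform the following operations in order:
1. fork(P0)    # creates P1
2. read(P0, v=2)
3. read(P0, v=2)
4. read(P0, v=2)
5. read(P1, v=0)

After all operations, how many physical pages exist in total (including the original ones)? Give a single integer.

Answer: 3

Derivation:
Op 1: fork(P0) -> P1. 3 ppages; refcounts: pp0:2 pp1:2 pp2:2
Op 2: read(P0, v2) -> 31. No state change.
Op 3: read(P0, v2) -> 31. No state change.
Op 4: read(P0, v2) -> 31. No state change.
Op 5: read(P1, v0) -> 16. No state change.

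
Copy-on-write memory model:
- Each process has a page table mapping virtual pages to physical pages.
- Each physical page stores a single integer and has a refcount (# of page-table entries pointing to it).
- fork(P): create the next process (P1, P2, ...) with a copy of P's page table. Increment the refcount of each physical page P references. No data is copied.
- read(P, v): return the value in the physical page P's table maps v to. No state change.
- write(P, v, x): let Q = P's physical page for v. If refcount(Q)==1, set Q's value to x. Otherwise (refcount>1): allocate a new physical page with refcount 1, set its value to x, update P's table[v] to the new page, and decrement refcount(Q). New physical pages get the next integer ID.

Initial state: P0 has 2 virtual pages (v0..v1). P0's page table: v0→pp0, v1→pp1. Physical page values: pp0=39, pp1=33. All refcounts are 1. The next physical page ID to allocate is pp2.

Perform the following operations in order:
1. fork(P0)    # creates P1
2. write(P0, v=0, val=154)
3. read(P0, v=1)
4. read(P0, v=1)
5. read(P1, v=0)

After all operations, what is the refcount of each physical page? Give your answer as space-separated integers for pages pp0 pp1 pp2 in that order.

Op 1: fork(P0) -> P1. 2 ppages; refcounts: pp0:2 pp1:2
Op 2: write(P0, v0, 154). refcount(pp0)=2>1 -> COPY to pp2. 3 ppages; refcounts: pp0:1 pp1:2 pp2:1
Op 3: read(P0, v1) -> 33. No state change.
Op 4: read(P0, v1) -> 33. No state change.
Op 5: read(P1, v0) -> 39. No state change.

Answer: 1 2 1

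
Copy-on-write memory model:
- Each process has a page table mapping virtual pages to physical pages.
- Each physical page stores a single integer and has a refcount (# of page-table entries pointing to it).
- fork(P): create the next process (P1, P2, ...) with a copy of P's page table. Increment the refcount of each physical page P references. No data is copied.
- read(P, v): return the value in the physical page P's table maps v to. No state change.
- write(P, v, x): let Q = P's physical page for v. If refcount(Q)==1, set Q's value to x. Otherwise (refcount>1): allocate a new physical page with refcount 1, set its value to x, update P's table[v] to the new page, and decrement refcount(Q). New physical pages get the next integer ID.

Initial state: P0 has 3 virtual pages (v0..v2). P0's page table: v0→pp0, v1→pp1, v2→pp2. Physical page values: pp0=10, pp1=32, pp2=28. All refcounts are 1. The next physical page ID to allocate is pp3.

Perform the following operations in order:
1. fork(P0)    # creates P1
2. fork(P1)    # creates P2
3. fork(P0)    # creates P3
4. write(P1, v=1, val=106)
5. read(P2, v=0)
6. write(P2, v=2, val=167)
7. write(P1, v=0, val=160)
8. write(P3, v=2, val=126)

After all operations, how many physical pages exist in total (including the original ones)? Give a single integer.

Answer: 7

Derivation:
Op 1: fork(P0) -> P1. 3 ppages; refcounts: pp0:2 pp1:2 pp2:2
Op 2: fork(P1) -> P2. 3 ppages; refcounts: pp0:3 pp1:3 pp2:3
Op 3: fork(P0) -> P3. 3 ppages; refcounts: pp0:4 pp1:4 pp2:4
Op 4: write(P1, v1, 106). refcount(pp1)=4>1 -> COPY to pp3. 4 ppages; refcounts: pp0:4 pp1:3 pp2:4 pp3:1
Op 5: read(P2, v0) -> 10. No state change.
Op 6: write(P2, v2, 167). refcount(pp2)=4>1 -> COPY to pp4. 5 ppages; refcounts: pp0:4 pp1:3 pp2:3 pp3:1 pp4:1
Op 7: write(P1, v0, 160). refcount(pp0)=4>1 -> COPY to pp5. 6 ppages; refcounts: pp0:3 pp1:3 pp2:3 pp3:1 pp4:1 pp5:1
Op 8: write(P3, v2, 126). refcount(pp2)=3>1 -> COPY to pp6. 7 ppages; refcounts: pp0:3 pp1:3 pp2:2 pp3:1 pp4:1 pp5:1 pp6:1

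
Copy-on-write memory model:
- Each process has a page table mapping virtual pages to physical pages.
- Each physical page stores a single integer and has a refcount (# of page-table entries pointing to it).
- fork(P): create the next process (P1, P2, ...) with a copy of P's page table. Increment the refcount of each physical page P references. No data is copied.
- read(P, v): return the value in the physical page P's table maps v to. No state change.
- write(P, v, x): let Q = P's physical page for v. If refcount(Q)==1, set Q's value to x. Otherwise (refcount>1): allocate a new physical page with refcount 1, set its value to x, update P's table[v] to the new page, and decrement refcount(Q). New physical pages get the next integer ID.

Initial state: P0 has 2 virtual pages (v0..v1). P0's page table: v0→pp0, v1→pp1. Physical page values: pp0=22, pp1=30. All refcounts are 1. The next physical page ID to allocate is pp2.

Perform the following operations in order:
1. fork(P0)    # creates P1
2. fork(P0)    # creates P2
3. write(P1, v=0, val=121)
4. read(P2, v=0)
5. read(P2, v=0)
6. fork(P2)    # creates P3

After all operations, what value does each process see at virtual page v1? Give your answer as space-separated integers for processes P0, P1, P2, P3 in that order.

Op 1: fork(P0) -> P1. 2 ppages; refcounts: pp0:2 pp1:2
Op 2: fork(P0) -> P2. 2 ppages; refcounts: pp0:3 pp1:3
Op 3: write(P1, v0, 121). refcount(pp0)=3>1 -> COPY to pp2. 3 ppages; refcounts: pp0:2 pp1:3 pp2:1
Op 4: read(P2, v0) -> 22. No state change.
Op 5: read(P2, v0) -> 22. No state change.
Op 6: fork(P2) -> P3. 3 ppages; refcounts: pp0:3 pp1:4 pp2:1
P0: v1 -> pp1 = 30
P1: v1 -> pp1 = 30
P2: v1 -> pp1 = 30
P3: v1 -> pp1 = 30

Answer: 30 30 30 30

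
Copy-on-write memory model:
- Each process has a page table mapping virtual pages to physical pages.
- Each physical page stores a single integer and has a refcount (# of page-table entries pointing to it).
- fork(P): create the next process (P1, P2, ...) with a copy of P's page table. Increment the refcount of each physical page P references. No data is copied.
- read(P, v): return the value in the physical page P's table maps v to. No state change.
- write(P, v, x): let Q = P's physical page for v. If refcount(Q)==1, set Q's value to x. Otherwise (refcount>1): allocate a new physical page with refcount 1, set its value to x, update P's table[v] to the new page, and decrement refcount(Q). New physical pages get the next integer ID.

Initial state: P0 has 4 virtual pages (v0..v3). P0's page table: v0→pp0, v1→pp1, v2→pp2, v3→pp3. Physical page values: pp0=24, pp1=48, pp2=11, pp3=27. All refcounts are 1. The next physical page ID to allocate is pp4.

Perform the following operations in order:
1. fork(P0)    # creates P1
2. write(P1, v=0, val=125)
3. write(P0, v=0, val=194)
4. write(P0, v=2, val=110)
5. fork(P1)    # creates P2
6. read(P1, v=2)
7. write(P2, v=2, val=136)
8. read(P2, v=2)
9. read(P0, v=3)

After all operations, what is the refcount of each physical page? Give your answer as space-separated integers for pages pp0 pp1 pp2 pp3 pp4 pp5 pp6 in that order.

Op 1: fork(P0) -> P1. 4 ppages; refcounts: pp0:2 pp1:2 pp2:2 pp3:2
Op 2: write(P1, v0, 125). refcount(pp0)=2>1 -> COPY to pp4. 5 ppages; refcounts: pp0:1 pp1:2 pp2:2 pp3:2 pp4:1
Op 3: write(P0, v0, 194). refcount(pp0)=1 -> write in place. 5 ppages; refcounts: pp0:1 pp1:2 pp2:2 pp3:2 pp4:1
Op 4: write(P0, v2, 110). refcount(pp2)=2>1 -> COPY to pp5. 6 ppages; refcounts: pp0:1 pp1:2 pp2:1 pp3:2 pp4:1 pp5:1
Op 5: fork(P1) -> P2. 6 ppages; refcounts: pp0:1 pp1:3 pp2:2 pp3:3 pp4:2 pp5:1
Op 6: read(P1, v2) -> 11. No state change.
Op 7: write(P2, v2, 136). refcount(pp2)=2>1 -> COPY to pp6. 7 ppages; refcounts: pp0:1 pp1:3 pp2:1 pp3:3 pp4:2 pp5:1 pp6:1
Op 8: read(P2, v2) -> 136. No state change.
Op 9: read(P0, v3) -> 27. No state change.

Answer: 1 3 1 3 2 1 1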